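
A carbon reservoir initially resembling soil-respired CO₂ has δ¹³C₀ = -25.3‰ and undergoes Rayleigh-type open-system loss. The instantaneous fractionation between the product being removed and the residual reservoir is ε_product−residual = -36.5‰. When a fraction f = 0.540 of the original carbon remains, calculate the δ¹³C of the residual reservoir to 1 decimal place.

-3.1‰

Rayleigh residual: δ_res = (δ₀ + 1000)·f^(α−1) − 1000
α = ε/1000 + 1 = 0.96350, so α − 1 = -0.03650
f^(α−1) = 0.540^(-0.03650) = 1.022746
δ_res = (-25.3 + 1000) × 1.022746 − 1000 = 996.870 − 1000 = -3.13‰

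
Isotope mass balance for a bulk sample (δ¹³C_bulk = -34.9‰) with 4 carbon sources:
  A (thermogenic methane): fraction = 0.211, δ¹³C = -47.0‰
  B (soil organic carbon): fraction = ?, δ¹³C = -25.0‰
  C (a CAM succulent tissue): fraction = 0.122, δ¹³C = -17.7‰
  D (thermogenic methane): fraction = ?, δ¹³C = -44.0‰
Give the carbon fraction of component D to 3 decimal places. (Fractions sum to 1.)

0.324

Let f_D and f_B be the unknown fractions; fractions sum to 1 so f_D + f_B = 0.667.
Mass balance: Σ fᵢ·δᵢ = δ_bulk ⇒ f_D·(-44.0) + f_B·(-25.0) = -34.9 − (-12.076) = -22.824
Substitute f_B = 0.667 − f_D:
f_D·(-44.0 − -25.0) = -22.824 − 0.667×(-25.0) = -6.149
f_D = -6.149 / -19.0 = 0.3236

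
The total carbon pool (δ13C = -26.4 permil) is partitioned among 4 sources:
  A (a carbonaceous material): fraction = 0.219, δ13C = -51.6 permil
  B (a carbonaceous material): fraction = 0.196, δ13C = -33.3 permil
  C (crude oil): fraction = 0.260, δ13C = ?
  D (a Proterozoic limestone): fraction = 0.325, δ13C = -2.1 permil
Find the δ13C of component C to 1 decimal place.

Isotope mass balance: δ_bulk = Σ fᵢ·δᵢ.
-26.4 = 0.219×(-51.6) + 0.196×(-33.3) + 0.260×δ_C + 0.325×(-2.1)
0.260·δ_C = -26.4 − (-18.510) = -7.890
δ_C = -7.890 / 0.260 = -30.35 permil

-30.3 permil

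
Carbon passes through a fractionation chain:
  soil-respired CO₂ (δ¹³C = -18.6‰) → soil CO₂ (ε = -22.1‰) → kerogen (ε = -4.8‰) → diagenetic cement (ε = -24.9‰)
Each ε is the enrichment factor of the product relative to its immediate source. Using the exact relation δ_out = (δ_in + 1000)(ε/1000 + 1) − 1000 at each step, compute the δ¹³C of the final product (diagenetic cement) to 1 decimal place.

step 1: δ = (-18.60 + 1000)·(-22.1/1000 + 1) − 1000 = -40.29‰
step 2: δ = (-40.29 + 1000)·(-4.8/1000 + 1) − 1000 = -44.90‰
step 3: δ = (-44.90 + 1000)·(-24.9/1000 + 1) − 1000 = -68.68‰

-68.7‰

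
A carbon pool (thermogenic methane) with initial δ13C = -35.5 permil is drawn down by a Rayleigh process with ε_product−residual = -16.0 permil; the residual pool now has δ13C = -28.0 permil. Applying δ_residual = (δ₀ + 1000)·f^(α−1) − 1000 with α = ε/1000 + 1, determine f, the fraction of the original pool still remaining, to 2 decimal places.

α − 1 = ε/1000 = -0.0160
(δ_res + 1000)/(δ₀ + 1000) = (-28.0 + 1000)/(-35.5 + 1000) = 972.0/964.5 = 1.007776
f = 1.007776^(1/-0.0160) = exp(ln(1.007776)/-0.0160) = exp(0.00775/-0.0160)
f = exp(-0.4841) = 0.6162

0.62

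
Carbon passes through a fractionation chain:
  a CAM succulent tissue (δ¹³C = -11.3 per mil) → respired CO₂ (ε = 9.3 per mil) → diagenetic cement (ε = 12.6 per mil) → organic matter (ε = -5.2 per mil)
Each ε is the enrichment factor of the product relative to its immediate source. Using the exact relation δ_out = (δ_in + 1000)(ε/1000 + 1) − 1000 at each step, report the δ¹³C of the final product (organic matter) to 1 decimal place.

step 1: δ = (-11.30 + 1000)·(9.3/1000 + 1) − 1000 = -2.11 per mil
step 2: δ = (-2.11 + 1000)·(12.6/1000 + 1) − 1000 = 10.47 per mil
step 3: δ = (10.47 + 1000)·(-5.2/1000 + 1) − 1000 = 5.21 per mil

5.2 per mil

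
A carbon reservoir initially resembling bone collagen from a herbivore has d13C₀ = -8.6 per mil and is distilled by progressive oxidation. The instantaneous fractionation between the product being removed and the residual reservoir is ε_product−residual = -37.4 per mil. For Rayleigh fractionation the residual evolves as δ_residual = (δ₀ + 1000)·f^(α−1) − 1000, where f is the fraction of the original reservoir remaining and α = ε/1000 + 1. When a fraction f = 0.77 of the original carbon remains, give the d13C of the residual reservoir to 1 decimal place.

Rayleigh residual: δ_res = (δ₀ + 1000)·f^(α−1) − 1000
α = ε/1000 + 1 = 0.96260, so α − 1 = -0.03740
f^(α−1) = 0.77^(-0.03740) = 1.009823
δ_res = (-8.6 + 1000) × 1.009823 − 1000 = 1001.138 − 1000 = 1.14 per mil

1.1 per mil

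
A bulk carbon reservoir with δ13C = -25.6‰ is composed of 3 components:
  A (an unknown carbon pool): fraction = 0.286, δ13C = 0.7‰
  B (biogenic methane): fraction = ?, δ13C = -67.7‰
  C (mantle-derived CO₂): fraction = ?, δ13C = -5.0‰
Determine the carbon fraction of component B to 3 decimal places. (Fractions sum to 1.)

Let f_B and f_C be the unknown fractions; fractions sum to 1 so f_B + f_C = 0.714.
Mass balance: Σ fᵢ·δᵢ = δ_bulk ⇒ f_B·(-67.7) + f_C·(-5.0) = -25.6 − (0.200) = -25.800
Substitute f_C = 0.714 − f_B:
f_B·(-67.7 − -5.0) = -25.800 − 0.714×(-5.0) = -22.230
f_B = -22.230 / -62.7 = 0.3545

0.355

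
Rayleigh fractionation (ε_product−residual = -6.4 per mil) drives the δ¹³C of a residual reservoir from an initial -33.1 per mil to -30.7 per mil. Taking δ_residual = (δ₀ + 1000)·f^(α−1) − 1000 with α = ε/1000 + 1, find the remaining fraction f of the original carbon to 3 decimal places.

0.679

α − 1 = ε/1000 = -0.0064
(δ_res + 1000)/(δ₀ + 1000) = (-30.7 + 1000)/(-33.1 + 1000) = 969.3/966.9 = 1.002482
f = 1.002482^(1/-0.0064) = exp(ln(1.002482)/-0.0064) = exp(0.00248/-0.0064)
f = exp(-0.3874) = 0.6788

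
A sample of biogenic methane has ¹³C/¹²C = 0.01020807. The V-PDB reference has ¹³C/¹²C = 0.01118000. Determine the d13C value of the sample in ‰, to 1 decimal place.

-86.9‰

d13C = (R_sample / R_standard − 1) × 1000
R_sample / R_standard = 0.01020807 / 0.01118000 = 0.913065
d13C = (0.913065 − 1) × 1000 = -86.93‰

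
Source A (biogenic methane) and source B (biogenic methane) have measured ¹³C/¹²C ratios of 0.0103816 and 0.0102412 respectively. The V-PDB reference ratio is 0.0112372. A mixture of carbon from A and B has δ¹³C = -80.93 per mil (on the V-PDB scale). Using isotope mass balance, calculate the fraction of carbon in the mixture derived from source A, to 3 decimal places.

δ_A = (0.0103816/0.0112372 − 1)×1000 = (0.923860 − 1)×1000 = -76.140 per mil
δ_B = (0.0102412/0.0112372 − 1)×1000 = (0.911366 − 1)×1000 = -88.634 per mil
f_A = (δ_mix − δ_B)/(δ_A − δ_B) = (-80.93 − (-88.634))/(-76.140 − (-88.634))
f_A = 7.704 / 12.494 = 0.6166

0.617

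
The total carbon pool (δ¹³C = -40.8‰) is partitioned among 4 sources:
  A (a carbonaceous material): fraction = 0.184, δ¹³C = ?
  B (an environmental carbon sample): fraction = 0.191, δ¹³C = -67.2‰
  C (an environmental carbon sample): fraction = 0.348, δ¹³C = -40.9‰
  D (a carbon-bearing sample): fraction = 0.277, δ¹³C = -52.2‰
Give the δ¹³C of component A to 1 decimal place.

Isotope mass balance: δ_bulk = Σ fᵢ·δᵢ.
-40.8 = 0.184×δ_A + 0.191×(-67.2) + 0.348×(-40.9) + 0.277×(-52.2)
0.184·δ_A = -40.8 − (-41.528) = 0.728
δ_A = 0.728 / 0.184 = 3.96‰

4.0‰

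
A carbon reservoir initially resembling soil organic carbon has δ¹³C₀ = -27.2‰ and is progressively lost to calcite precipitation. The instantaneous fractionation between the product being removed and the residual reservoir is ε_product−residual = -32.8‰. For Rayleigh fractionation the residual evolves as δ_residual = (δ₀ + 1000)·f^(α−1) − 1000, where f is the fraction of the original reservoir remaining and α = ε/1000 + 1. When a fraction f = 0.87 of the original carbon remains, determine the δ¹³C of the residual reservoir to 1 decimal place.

-22.7‰

Rayleigh residual: δ_res = (δ₀ + 1000)·f^(α−1) − 1000
α = ε/1000 + 1 = 0.96720, so α − 1 = -0.03280
f^(α−1) = 0.87^(-0.03280) = 1.004578
δ_res = (-27.2 + 1000) × 1.004578 − 1000 = 977.254 − 1000 = -22.75‰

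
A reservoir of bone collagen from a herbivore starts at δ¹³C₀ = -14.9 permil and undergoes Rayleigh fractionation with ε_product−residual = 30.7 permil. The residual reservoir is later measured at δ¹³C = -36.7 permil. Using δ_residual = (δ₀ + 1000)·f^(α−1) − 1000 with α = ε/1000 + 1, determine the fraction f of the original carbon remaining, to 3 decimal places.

α − 1 = ε/1000 = 0.0307
(δ_res + 1000)/(δ₀ + 1000) = (-36.7 + 1000)/(-14.9 + 1000) = 963.3/985.1 = 0.977870
f = 0.977870^(1/0.0307) = exp(ln(0.977870)/0.0307) = exp(-0.02238/0.0307)
f = exp(-0.7289) = 0.4824

0.482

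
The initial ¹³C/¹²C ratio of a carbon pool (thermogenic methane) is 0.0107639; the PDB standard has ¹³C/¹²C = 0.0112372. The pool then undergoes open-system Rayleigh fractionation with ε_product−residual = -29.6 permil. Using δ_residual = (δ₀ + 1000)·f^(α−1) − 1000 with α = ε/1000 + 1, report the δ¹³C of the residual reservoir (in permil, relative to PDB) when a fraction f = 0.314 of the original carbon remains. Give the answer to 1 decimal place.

δ₀ = (0.0107639/0.0112372 − 1)×1000 = (0.957881 − 1)×1000 = -42.119 permil
α − 1 = ε/1000 = -0.0296
f^(α−1) = 0.314^(-0.0296) = 1.034882
δ_res = (-42.119 + 1000) × 1.034882 − 1000 = 991.294 − 1000 = -8.71 permil

-8.7 permil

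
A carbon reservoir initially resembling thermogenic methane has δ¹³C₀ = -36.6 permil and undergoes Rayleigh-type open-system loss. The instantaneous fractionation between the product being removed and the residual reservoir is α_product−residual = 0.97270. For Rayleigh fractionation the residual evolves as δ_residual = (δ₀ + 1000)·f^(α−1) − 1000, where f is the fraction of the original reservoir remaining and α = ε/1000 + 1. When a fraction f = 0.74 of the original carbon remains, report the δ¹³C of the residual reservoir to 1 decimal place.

-28.6 permil

Rayleigh residual: δ_res = (δ₀ + 1000)·f^(α−1) − 1000
α − 1 = -0.02730
f^(α−1) = 0.74^(-0.02730) = 1.008254
δ_res = (-36.6 + 1000) × 1.008254 − 1000 = 971.352 − 1000 = -28.65 permil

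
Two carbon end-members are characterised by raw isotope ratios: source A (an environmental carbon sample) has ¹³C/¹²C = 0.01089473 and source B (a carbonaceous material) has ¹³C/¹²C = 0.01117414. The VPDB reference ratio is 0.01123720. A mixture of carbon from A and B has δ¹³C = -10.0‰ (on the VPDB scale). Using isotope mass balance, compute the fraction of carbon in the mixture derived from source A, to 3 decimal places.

δ_A = (0.01089473/0.01123720 − 1)×1000 = (0.969524 − 1)×1000 = -30.476‰
δ_B = (0.01117414/0.01123720 − 1)×1000 = (0.994388 − 1)×1000 = -5.612‰
f_A = (δ_mix − δ_B)/(δ_A − δ_B) = (-10.0 − (-5.612))/(-30.476 − (-5.612))
f_A = -4.388 / -24.865 = 0.1765

0.176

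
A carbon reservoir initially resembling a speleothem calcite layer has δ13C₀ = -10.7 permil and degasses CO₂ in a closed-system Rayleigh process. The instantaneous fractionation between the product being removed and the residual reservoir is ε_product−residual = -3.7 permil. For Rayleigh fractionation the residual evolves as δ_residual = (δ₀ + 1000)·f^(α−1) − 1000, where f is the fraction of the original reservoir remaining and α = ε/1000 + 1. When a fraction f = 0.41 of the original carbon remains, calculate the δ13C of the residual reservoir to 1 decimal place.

Rayleigh residual: δ_res = (δ₀ + 1000)·f^(α−1) − 1000
α = ε/1000 + 1 = 0.99630, so α − 1 = -0.00370
f^(α−1) = 0.41^(-0.00370) = 1.003304
δ_res = (-10.7 + 1000) × 1.003304 − 1000 = 992.569 − 1000 = -7.43 permil

-7.4 permil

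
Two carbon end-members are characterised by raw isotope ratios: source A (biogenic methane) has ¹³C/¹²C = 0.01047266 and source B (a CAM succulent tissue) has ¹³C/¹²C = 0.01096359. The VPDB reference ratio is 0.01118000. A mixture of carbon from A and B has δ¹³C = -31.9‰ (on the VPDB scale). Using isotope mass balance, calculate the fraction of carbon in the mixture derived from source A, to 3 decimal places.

δ_A = (0.01047266/0.01118000 − 1)×1000 = (0.936732 − 1)×1000 = -63.268‰
δ_B = (0.01096359/0.01118000 − 1)×1000 = (0.980643 − 1)×1000 = -19.357‰
f_A = (δ_mix − δ_B)/(δ_A − δ_B) = (-31.9 − (-19.357))/(-63.268 − (-19.357))
f_A = -12.543 / -43.911 = 0.2856

0.286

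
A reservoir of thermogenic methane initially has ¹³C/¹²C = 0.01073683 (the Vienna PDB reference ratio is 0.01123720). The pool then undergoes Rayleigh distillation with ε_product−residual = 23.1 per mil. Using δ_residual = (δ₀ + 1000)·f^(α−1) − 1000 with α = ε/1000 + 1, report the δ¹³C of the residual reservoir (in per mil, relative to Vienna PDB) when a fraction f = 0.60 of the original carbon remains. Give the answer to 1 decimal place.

δ₀ = (0.01073683/0.01123720 − 1)×1000 = (0.955472 − 1)×1000 = -44.528 per mil
α − 1 = ε/1000 = 0.0231
f^(α−1) = 0.60^(0.0231) = 0.988269
δ_res = (-44.528 + 1000) × 0.988269 − 1000 = 944.264 − 1000 = -55.74 per mil

-55.7 per mil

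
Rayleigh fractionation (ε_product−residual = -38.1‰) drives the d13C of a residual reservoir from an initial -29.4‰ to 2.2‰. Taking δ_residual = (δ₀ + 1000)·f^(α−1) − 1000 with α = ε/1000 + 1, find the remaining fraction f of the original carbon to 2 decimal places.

α − 1 = ε/1000 = -0.0381
(δ_res + 1000)/(δ₀ + 1000) = (2.2 + 1000)/(-29.4 + 1000) = 1002.2/970.6 = 1.032557
f = 1.032557^(1/-0.0381) = exp(ln(1.032557)/-0.0381) = exp(0.03204/-0.0381)
f = exp(-0.8409) = 0.4313

0.43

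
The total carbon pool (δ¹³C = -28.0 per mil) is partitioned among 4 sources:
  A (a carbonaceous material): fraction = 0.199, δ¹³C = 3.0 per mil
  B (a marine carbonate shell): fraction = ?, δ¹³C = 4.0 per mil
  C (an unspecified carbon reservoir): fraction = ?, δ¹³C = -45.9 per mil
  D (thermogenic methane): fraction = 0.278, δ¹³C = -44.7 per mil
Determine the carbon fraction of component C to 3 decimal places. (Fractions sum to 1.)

0.366

Let f_C and f_B be the unknown fractions; fractions sum to 1 so f_C + f_B = 0.523.
Mass balance: Σ fᵢ·δᵢ = δ_bulk ⇒ f_C·(-45.9) + f_B·(4.0) = -28.0 − (-11.830) = -16.170
Substitute f_B = 0.523 − f_C:
f_C·(-45.9 − 4.0) = -16.170 − 0.523×(4.0) = -18.262
f_C = -18.262 / -49.9 = 0.3660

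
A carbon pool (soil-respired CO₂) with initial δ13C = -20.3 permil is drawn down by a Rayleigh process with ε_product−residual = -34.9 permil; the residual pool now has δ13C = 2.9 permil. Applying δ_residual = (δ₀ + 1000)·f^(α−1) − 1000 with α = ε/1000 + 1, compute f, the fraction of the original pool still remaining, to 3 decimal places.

0.511

α − 1 = ε/1000 = -0.0349
(δ_res + 1000)/(δ₀ + 1000) = (2.9 + 1000)/(-20.3 + 1000) = 1002.9/979.7 = 1.023681
f = 1.023681^(1/-0.0349) = exp(ln(1.023681)/-0.0349) = exp(0.02340/-0.0349)
f = exp(-0.6706) = 0.5114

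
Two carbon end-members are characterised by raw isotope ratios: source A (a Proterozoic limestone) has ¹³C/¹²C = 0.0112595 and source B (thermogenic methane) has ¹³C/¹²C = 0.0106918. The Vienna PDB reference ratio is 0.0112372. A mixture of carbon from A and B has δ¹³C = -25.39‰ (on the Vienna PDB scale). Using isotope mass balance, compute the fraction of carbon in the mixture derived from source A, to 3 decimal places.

0.458

δ_A = (0.0112595/0.0112372 − 1)×1000 = (1.001984 − 1)×1000 = 1.984‰
δ_B = (0.0106918/0.0112372 − 1)×1000 = (0.951465 − 1)×1000 = -48.535‰
f_A = (δ_mix − δ_B)/(δ_A − δ_B) = (-25.39 − (-48.535))/(1.984 − (-48.535))
f_A = 23.145 / 50.520 = 0.4581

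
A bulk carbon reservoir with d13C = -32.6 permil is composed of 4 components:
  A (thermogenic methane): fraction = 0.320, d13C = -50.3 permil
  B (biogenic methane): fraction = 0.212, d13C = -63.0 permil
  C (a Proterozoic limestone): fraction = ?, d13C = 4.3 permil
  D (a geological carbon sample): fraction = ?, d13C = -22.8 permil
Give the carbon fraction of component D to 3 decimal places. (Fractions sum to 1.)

0.190

Let f_D and f_C be the unknown fractions; fractions sum to 1 so f_D + f_C = 0.468.
Mass balance: Σ fᵢ·δᵢ = δ_bulk ⇒ f_D·(-22.8) + f_C·(4.3) = -32.6 − (-29.452) = -3.148
Substitute f_C = 0.468 − f_D:
f_D·(-22.8 − 4.3) = -3.148 − 0.468×(4.3) = -5.160
f_D = -5.160 / -27.1 = 0.1904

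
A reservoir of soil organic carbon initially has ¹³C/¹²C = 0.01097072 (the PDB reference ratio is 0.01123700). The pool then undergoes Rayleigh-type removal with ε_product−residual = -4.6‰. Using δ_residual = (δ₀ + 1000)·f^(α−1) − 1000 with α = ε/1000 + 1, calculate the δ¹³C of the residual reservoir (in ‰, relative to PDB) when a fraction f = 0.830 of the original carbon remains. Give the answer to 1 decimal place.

δ₀ = (0.01097072/0.01123700 − 1)×1000 = (0.976303 − 1)×1000 = -23.697‰
α − 1 = ε/1000 = -0.0046
f^(α−1) = 0.830^(-0.0046) = 1.000857
δ_res = (-23.697 + 1000) × 1.000857 − 1000 = 977.140 − 1000 = -22.86‰

-22.9‰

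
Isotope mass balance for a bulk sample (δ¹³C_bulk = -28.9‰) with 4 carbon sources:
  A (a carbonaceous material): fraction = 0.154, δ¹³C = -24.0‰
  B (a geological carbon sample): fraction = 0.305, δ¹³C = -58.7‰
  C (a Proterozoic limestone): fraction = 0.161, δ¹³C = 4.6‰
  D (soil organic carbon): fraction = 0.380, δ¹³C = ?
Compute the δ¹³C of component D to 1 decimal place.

Isotope mass balance: δ_bulk = Σ fᵢ·δᵢ.
-28.9 = 0.154×(-24.0) + 0.305×(-58.7) + 0.161×(4.6) + 0.380×δ_D
0.380·δ_D = -28.9 − (-20.859) = -8.041
δ_D = -8.041 / 0.380 = -21.16‰

-21.2‰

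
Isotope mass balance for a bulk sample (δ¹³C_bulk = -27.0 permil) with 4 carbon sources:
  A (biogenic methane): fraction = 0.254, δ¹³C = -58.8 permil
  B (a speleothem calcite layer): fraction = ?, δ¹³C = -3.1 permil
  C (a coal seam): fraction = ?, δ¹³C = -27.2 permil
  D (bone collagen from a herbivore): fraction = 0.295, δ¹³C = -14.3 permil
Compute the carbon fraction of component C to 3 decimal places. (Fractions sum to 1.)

0.268

Let f_C and f_B be the unknown fractions; fractions sum to 1 so f_C + f_B = 0.451.
Mass balance: Σ fᵢ·δᵢ = δ_bulk ⇒ f_C·(-27.2) + f_B·(-3.1) = -27.0 − (-19.154) = -7.846
Substitute f_B = 0.451 − f_C:
f_C·(-27.2 − -3.1) = -7.846 − 0.451×(-3.1) = -6.448
f_C = -6.448 / -24.1 = 0.2676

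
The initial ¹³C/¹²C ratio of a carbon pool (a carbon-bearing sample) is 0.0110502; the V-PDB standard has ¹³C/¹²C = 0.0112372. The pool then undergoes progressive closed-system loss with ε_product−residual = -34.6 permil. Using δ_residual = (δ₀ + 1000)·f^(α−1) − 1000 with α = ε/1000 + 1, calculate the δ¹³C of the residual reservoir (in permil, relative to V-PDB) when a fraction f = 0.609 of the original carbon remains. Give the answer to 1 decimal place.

δ₀ = (0.0110502/0.0112372 − 1)×1000 = (0.983359 − 1)×1000 = -16.641 permil
α − 1 = ε/1000 = -0.0346
f^(α−1) = 0.609^(-0.0346) = 1.017307
δ_res = (-16.641 + 1000) × 1.017307 − 1000 = 1000.378 − 1000 = 0.38 permil

0.4 permil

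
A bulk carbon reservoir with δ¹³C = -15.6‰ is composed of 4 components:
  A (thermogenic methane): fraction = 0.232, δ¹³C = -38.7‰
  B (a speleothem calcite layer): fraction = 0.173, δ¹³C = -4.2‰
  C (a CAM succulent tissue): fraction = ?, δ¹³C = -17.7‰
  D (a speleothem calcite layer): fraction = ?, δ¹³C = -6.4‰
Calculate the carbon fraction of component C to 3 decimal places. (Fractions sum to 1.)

0.185

Let f_C and f_D be the unknown fractions; fractions sum to 1 so f_C + f_D = 0.595.
Mass balance: Σ fᵢ·δᵢ = δ_bulk ⇒ f_C·(-17.7) + f_D·(-6.4) = -15.6 − (-9.705) = -5.895
Substitute f_D = 0.595 − f_C:
f_C·(-17.7 − -6.4) = -5.895 − 0.595×(-6.4) = -2.087
f_C = -2.087 / -11.3 = 0.1847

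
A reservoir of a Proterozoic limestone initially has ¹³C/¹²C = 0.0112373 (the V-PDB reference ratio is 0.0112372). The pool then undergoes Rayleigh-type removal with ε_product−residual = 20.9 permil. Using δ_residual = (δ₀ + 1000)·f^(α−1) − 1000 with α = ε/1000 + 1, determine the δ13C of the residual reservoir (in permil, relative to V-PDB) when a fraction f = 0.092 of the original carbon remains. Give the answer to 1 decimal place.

-48.6 permil

δ₀ = (0.0112373/0.0112372 − 1)×1000 = (1.000009 − 1)×1000 = 0.009 permil
α − 1 = ε/1000 = 0.0209
f^(α−1) = 0.092^(0.0209) = 0.951356
δ_res = (0.009 + 1000) × 0.951356 − 1000 = 951.365 − 1000 = -48.64 permil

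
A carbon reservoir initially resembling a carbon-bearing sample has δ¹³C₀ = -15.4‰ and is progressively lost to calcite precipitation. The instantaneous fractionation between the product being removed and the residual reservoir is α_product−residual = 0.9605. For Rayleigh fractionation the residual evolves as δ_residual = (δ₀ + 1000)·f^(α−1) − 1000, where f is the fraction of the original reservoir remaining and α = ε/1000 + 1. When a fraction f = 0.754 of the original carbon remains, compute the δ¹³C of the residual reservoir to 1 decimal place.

-4.4‰

Rayleigh residual: δ_res = (δ₀ + 1000)·f^(α−1) − 1000
α − 1 = -0.03950
f^(α−1) = 0.754^(-0.03950) = 1.011216
δ_res = (-15.4 + 1000) × 1.011216 − 1000 = 995.643 − 1000 = -4.36‰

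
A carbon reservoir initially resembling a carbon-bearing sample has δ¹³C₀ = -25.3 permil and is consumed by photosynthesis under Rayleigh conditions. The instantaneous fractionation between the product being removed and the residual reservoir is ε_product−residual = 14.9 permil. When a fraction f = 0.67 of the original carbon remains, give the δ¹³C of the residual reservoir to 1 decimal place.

-31.1 permil

Rayleigh residual: δ_res = (δ₀ + 1000)·f^(α−1) − 1000
α = ε/1000 + 1 = 1.01490, so α − 1 = 0.01490
f^(α−1) = 0.67^(0.01490) = 0.994051
δ_res = (-25.3 + 1000) × 0.994051 − 1000 = 968.901 − 1000 = -31.10 permil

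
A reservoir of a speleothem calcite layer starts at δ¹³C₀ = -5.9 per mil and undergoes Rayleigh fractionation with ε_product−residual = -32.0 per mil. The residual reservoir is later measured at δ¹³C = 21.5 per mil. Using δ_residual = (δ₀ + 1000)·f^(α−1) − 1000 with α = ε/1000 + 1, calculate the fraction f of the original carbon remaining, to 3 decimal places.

0.428

α − 1 = ε/1000 = -0.0320
(δ_res + 1000)/(δ₀ + 1000) = (21.5 + 1000)/(-5.9 + 1000) = 1021.5/994.1 = 1.027563
f = 1.027563^(1/-0.0320) = exp(ln(1.027563)/-0.0320) = exp(0.02719/-0.0320)
f = exp(-0.8497) = 0.4276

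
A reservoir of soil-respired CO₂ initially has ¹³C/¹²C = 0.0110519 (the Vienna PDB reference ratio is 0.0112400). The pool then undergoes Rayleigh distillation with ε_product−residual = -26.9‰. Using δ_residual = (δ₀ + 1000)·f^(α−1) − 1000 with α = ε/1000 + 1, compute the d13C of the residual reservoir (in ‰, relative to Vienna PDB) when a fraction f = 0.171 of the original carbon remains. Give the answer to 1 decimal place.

δ₀ = (0.0110519/0.0112400 − 1)×1000 = (0.983265 − 1)×1000 = -16.735‰
α − 1 = ε/1000 = -0.0269
f^(α−1) = 0.171^(-0.0269) = 1.048654
δ_res = (-16.735 + 1000) × 1.048654 − 1000 = 1031.105 − 1000 = 31.11‰

31.1‰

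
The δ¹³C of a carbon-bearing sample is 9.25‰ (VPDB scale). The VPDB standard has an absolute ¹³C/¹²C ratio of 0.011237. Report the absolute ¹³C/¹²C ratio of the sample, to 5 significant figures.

R_sample = R_standard × (δ¹³C/1000 + 1)
R_sample = 0.011237 × (9.25/1000 + 1) = 0.011237 × 1.009250
R_sample = 0.0113409

0.011341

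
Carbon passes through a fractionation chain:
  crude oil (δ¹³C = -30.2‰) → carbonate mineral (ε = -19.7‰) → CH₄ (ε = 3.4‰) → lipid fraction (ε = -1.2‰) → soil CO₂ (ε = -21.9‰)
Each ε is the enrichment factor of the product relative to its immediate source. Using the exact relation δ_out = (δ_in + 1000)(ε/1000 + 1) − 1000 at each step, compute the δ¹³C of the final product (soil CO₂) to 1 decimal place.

-68.1‰

step 1: δ = (-30.20 + 1000)·(-19.7/1000 + 1) − 1000 = -49.31‰
step 2: δ = (-49.31 + 1000)·(3.4/1000 + 1) − 1000 = -46.07‰
step 3: δ = (-46.07 + 1000)·(-1.2/1000 + 1) − 1000 = -47.22‰
step 4: δ = (-47.22 + 1000)·(-21.9/1000 + 1) − 1000 = -68.08‰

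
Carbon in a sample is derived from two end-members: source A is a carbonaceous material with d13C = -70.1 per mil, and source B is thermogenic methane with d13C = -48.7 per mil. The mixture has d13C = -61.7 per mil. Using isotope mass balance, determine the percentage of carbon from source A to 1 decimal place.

60.7%

δ_mix = f_A·δ_A + (1 − f_A)·δ_B  ⇒  f_A = (δ_mix − δ_B)/(δ_A − δ_B)
f_A = (-61.7 − (-48.7)) / (-70.1 − (-48.7))
f_A = -13.0 / -21.4 = 0.6075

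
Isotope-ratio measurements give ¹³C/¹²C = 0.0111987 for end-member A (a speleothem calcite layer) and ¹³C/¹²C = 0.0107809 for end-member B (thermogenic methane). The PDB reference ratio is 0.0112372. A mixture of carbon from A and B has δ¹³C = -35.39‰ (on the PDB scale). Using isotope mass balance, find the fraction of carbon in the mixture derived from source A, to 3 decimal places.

0.140

δ_A = (0.0111987/0.0112372 − 1)×1000 = (0.996574 − 1)×1000 = -3.426‰
δ_B = (0.0107809/0.0112372 − 1)×1000 = (0.959394 − 1)×1000 = -40.606‰
f_A = (δ_mix − δ_B)/(δ_A − δ_B) = (-35.39 − (-40.606))/(-3.426 − (-40.606))
f_A = 5.216 / 37.180 = 0.1403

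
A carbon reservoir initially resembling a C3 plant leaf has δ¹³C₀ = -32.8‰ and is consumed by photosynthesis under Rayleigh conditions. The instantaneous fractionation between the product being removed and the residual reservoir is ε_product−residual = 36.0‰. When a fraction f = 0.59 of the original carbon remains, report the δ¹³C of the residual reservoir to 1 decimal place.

Rayleigh residual: δ_res = (δ₀ + 1000)·f^(α−1) − 1000
α = ε/1000 + 1 = 1.03600, so α − 1 = 0.03600
f^(α−1) = 0.59^(0.03600) = 0.981184
δ_res = (-32.8 + 1000) × 0.981184 − 1000 = 949.002 − 1000 = -51.00‰

-51.0‰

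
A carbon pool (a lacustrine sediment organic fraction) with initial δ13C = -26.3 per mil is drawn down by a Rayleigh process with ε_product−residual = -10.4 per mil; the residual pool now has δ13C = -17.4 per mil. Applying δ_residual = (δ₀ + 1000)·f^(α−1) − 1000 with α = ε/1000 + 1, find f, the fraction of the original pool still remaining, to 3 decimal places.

α − 1 = ε/1000 = -0.0104
(δ_res + 1000)/(δ₀ + 1000) = (-17.4 + 1000)/(-26.3 + 1000) = 982.6/973.7 = 1.009140
f = 1.009140^(1/-0.0104) = exp(ln(1.009140)/-0.0104) = exp(0.00910/-0.0104)
f = exp(-0.8749) = 0.4169

0.417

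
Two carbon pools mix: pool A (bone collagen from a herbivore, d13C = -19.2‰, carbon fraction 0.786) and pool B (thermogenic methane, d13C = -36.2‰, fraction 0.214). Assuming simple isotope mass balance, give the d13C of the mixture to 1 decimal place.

δ_mix = f_A·δ_A + f_B·δ_B
δ_mix = 0.786 × (-19.2) + 0.214 × (-36.2)
δ_mix = -15.09 + -7.75 = -22.84‰

-22.8‰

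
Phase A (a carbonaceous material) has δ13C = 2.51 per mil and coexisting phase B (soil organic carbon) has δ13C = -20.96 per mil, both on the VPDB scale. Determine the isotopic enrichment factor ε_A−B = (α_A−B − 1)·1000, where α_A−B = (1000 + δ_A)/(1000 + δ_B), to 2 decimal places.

23.97 per mil

α_A−B = (1000 + 2.51) / (1000 + -20.96) = 1002.51 / 979.04 = 1.023972
ε_A−B = (1.023972 − 1) × 1000 = 23.972 per mil
(The approximation ε ≈ δ_A − δ_B would give 23.47 per mil.)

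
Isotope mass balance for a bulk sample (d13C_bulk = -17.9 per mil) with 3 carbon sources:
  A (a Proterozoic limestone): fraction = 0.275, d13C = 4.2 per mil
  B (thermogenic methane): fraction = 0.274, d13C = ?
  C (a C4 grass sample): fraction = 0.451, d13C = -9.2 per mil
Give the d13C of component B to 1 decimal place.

Isotope mass balance: δ_bulk = Σ fᵢ·δᵢ.
-17.9 = 0.275×(4.2) + 0.274×δ_B + 0.451×(-9.2)
0.274·δ_B = -17.9 − (-2.994) = -14.906
δ_B = -14.906 / 0.274 = -54.40 per mil

-54.4 per mil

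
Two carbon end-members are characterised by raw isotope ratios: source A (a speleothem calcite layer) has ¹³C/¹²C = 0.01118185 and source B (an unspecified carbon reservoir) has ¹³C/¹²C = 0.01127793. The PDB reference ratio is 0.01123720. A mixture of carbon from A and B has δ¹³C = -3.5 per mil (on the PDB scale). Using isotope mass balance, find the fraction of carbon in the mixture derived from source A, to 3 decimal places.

0.833

δ_A = (0.01118185/0.01123720 − 1)×1000 = (0.995074 − 1)×1000 = -4.926 per mil
δ_B = (0.01127793/0.01123720 − 1)×1000 = (1.003625 − 1)×1000 = 3.625 per mil
f_A = (δ_mix − δ_B)/(δ_A − δ_B) = (-3.5 − (3.625))/(-4.926 − (3.625))
f_A = -7.125 / -8.550 = 0.8333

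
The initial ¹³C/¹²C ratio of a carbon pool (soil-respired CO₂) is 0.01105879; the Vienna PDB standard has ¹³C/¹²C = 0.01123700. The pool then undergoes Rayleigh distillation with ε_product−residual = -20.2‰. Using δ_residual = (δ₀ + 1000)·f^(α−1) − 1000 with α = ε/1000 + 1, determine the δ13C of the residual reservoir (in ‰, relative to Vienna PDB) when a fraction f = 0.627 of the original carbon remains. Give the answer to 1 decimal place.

-6.5‰

δ₀ = (0.01105879/0.01123700 − 1)×1000 = (0.984141 − 1)×1000 = -15.859‰
α − 1 = ε/1000 = -0.0202
f^(α−1) = 0.627^(-0.0202) = 1.009474
δ_res = (-15.859 + 1000) × 1.009474 − 1000 = 993.465 − 1000 = -6.54‰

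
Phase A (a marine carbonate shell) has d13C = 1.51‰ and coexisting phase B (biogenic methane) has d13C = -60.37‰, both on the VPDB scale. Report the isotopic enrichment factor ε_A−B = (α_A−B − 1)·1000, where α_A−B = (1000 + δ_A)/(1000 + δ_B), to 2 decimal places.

65.86‰

α_A−B = (1000 + 1.51) / (1000 + -60.37) = 1001.51 / 939.63 = 1.065856
ε_A−B = (1.065856 − 1) × 1000 = 65.856‰
(The approximation ε ≈ δ_A − δ_B would give 61.88‰.)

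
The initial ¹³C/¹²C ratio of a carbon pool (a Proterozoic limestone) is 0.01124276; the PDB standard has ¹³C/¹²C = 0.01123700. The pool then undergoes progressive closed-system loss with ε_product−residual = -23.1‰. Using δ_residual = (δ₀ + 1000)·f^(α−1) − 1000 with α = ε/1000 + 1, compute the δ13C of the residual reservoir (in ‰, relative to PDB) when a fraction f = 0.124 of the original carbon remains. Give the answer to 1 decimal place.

49.9‰

δ₀ = (0.01124276/0.01123700 − 1)×1000 = (1.000513 − 1)×1000 = 0.513‰
α − 1 = ε/1000 = -0.0231
f^(α−1) = 0.124^(-0.0231) = 1.049402
δ_res = (0.513 + 1000) × 1.049402 − 1000 = 1049.940 − 1000 = 49.94‰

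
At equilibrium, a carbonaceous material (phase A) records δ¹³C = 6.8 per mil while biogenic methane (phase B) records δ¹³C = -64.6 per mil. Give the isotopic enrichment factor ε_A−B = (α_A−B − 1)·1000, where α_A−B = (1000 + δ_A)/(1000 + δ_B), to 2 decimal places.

α_A−B = (1000 + 6.8) / (1000 + -64.6) = 1006.8 / 935.4 = 1.076331
ε_A−B = (1.076331 − 1) × 1000 = 76.331 per mil
(The approximation ε ≈ δ_A − δ_B would give 71.4 per mil.)

76.33 per mil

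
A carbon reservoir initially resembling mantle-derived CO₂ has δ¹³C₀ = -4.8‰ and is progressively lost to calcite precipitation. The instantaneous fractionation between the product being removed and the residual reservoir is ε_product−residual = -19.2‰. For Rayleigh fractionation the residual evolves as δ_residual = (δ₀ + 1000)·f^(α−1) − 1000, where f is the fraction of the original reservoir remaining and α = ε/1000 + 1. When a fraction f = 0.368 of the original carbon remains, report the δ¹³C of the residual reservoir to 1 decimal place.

14.5‰

Rayleigh residual: δ_res = (δ₀ + 1000)·f^(α−1) − 1000
α = ε/1000 + 1 = 0.98080, so α − 1 = -0.01920
f^(α−1) = 0.368^(-0.01920) = 1.019379
δ_res = (-4.8 + 1000) × 1.019379 − 1000 = 1014.486 − 1000 = 14.49‰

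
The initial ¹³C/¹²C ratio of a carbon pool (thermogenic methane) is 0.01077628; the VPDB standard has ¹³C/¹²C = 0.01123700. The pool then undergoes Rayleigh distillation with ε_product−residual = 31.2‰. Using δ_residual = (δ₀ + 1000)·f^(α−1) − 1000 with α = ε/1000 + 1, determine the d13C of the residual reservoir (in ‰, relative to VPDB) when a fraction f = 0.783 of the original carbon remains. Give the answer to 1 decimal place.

-48.3‰

δ₀ = (0.01077628/0.01123700 − 1)×1000 = (0.959000 − 1)×1000 = -41.000‰
α − 1 = ε/1000 = 0.0312
f^(α−1) = 0.783^(0.0312) = 0.992397
δ_res = (-41.000 + 1000) × 0.992397 − 1000 = 951.708 − 1000 = -48.29‰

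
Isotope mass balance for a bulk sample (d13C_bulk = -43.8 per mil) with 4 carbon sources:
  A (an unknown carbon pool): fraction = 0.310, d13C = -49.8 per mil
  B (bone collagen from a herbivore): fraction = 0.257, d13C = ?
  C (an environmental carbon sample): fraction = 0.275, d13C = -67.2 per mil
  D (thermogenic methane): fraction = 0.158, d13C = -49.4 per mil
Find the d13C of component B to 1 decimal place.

-8.1 per mil

Isotope mass balance: δ_bulk = Σ fᵢ·δᵢ.
-43.8 = 0.310×(-49.8) + 0.257×δ_B + 0.275×(-67.2) + 0.158×(-49.4)
0.257·δ_B = -43.8 − (-41.723) = -2.077
δ_B = -2.077 / 0.257 = -8.08 per mil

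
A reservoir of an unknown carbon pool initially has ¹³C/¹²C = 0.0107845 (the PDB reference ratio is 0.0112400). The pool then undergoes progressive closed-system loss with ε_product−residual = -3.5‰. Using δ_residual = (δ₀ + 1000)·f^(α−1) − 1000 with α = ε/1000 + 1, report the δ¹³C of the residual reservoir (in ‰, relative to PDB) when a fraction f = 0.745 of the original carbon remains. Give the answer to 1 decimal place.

δ₀ = (0.0107845/0.0112400 − 1)×1000 = (0.959475 − 1)×1000 = -40.525‰
α − 1 = ε/1000 = -0.0035
f^(α−1) = 0.745^(-0.0035) = 1.001031
δ_res = (-40.525 + 1000) × 1.001031 − 1000 = 960.464 − 1000 = -39.54‰

-39.5‰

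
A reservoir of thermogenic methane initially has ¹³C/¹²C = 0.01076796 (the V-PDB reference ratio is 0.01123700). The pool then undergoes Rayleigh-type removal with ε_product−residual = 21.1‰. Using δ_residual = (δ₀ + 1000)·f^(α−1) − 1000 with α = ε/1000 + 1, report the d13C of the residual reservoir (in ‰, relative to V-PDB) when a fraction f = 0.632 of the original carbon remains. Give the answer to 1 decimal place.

δ₀ = (0.01076796/0.01123700 − 1)×1000 = (0.958259 − 1)×1000 = -41.741‰
α − 1 = ε/1000 = 0.0211
f^(α−1) = 0.632^(0.0211) = 0.990365
δ_res = (-41.741 + 1000) × 0.990365 − 1000 = 949.026 − 1000 = -50.97‰

-51.0‰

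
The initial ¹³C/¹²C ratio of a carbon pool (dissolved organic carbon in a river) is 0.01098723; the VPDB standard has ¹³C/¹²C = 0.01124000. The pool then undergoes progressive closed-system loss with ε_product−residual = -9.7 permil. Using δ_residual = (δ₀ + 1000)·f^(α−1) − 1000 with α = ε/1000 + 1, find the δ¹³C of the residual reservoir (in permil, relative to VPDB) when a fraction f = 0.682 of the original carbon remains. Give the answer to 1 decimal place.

-18.9 permil

δ₀ = (0.01098723/0.01124000 − 1)×1000 = (0.977512 − 1)×1000 = -22.488 permil
α − 1 = ε/1000 = -0.0097
f^(α−1) = 0.682^(-0.0097) = 1.003719
δ_res = (-22.488 + 1000) × 1.003719 − 1000 = 981.147 − 1000 = -18.85 permil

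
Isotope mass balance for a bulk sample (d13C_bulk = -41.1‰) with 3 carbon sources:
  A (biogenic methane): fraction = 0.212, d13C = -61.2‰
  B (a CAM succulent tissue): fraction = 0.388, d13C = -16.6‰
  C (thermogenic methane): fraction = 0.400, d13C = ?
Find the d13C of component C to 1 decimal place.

-54.2‰

Isotope mass balance: δ_bulk = Σ fᵢ·δᵢ.
-41.1 = 0.212×(-61.2) + 0.388×(-16.6) + 0.400×δ_C
0.400·δ_C = -41.1 − (-19.415) = -21.685
δ_C = -21.685 / 0.400 = -54.21‰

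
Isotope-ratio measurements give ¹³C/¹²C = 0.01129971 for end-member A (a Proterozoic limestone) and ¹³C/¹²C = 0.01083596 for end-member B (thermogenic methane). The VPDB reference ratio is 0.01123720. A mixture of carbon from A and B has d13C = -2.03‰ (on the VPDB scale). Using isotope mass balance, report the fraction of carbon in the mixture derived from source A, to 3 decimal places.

0.816

δ_A = (0.01129971/0.01123720 − 1)×1000 = (1.005563 − 1)×1000 = 5.563‰
δ_B = (0.01083596/0.01123720 − 1)×1000 = (0.964294 − 1)×1000 = -35.706‰
f_A = (δ_mix − δ_B)/(δ_A − δ_B) = (-2.03 − (-35.706))/(5.563 − (-35.706))
f_A = 33.676 / 41.269 = 0.8160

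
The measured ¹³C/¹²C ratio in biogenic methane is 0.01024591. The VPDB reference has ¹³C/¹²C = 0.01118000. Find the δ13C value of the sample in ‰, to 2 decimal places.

δ13C = (R_sample / R_standard − 1) × 1000
R_sample / R_standard = 0.01024591 / 0.01118000 = 0.916450
δ13C = (0.916450 − 1) × 1000 = -83.550‰

-83.55‰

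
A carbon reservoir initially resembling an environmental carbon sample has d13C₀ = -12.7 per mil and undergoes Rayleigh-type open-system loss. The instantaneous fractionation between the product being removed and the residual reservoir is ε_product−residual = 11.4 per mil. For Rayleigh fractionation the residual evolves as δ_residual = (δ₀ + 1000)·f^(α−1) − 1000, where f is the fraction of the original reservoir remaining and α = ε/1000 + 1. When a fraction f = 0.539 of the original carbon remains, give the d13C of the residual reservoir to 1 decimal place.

-19.6 per mil

Rayleigh residual: δ_res = (δ₀ + 1000)·f^(α−1) − 1000
α = ε/1000 + 1 = 1.01140, so α − 1 = 0.01140
f^(α−1) = 0.539^(0.01140) = 0.992979
δ_res = (-12.7 + 1000) × 0.992979 − 1000 = 980.368 − 1000 = -19.63 per mil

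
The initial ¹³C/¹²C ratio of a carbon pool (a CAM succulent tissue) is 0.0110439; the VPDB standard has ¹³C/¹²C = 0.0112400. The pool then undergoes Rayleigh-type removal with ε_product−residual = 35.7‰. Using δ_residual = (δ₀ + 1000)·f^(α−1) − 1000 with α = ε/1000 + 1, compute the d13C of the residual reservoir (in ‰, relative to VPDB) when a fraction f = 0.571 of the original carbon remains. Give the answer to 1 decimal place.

-36.9‰

δ₀ = (0.0110439/0.0112400 − 1)×1000 = (0.982553 − 1)×1000 = -17.447‰
α − 1 = ε/1000 = 0.0357
f^(α−1) = 0.571^(0.0357) = 0.980194
δ_res = (-17.447 + 1000) × 0.980194 − 1000 = 963.093 − 1000 = -36.91‰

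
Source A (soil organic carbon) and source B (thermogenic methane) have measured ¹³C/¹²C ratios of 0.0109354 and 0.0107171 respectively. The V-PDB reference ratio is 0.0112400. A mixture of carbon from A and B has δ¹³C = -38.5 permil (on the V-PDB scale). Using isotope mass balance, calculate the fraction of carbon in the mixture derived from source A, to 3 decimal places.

δ_A = (0.0109354/0.0112400 − 1)×1000 = (0.972900 − 1)×1000 = -27.100 permil
δ_B = (0.0107171/0.0112400 − 1)×1000 = (0.953479 − 1)×1000 = -46.521 permil
f_A = (δ_mix − δ_B)/(δ_A − δ_B) = (-38.5 − (-46.521))/(-27.100 − (-46.521))
f_A = 8.021 / 19.422 = 0.4130

0.413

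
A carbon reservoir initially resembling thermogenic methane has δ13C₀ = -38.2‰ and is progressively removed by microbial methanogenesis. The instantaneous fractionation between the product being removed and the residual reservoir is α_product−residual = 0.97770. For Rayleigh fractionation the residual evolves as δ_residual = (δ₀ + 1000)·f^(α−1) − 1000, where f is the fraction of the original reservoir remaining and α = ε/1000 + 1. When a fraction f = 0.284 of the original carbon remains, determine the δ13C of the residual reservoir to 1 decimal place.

Rayleigh residual: δ_res = (δ₀ + 1000)·f^(α−1) − 1000
α − 1 = -0.02230
f^(α−1) = 0.284^(-0.02230) = 1.028469
δ_res = (-38.2 + 1000) × 1.028469 − 1000 = 989.181 − 1000 = -10.82‰

-10.8‰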